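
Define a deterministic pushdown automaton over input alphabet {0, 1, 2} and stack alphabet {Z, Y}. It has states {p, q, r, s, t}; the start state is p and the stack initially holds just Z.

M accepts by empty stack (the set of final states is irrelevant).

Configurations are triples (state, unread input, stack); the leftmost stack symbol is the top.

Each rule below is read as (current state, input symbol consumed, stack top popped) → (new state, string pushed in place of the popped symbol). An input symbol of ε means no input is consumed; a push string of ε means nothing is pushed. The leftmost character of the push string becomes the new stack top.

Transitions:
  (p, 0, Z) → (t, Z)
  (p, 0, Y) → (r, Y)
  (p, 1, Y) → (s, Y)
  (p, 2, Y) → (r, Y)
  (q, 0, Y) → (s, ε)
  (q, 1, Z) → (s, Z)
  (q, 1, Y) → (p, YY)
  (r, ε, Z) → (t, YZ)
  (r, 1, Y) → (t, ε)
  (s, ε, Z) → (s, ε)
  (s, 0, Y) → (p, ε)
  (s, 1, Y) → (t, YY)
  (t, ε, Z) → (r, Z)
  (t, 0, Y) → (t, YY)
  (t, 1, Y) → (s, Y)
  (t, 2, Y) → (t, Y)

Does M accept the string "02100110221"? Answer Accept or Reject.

Reject

(p, 02100110221, Z) ⊢ (t, 2100110221, Z) ⊢ (r, 2100110221, Z) ⊢ (t, 2100110221, YZ) ⊢ (t, 100110221, YZ) ⊢ (s, 00110221, YZ) ⊢ (p, 0110221, Z) ⊢ (t, 110221, Z) ⊢ (r, 110221, Z) ⊢ (t, 110221, YZ) ⊢ (s, 10221, YZ) ⊢ (t, 0221, YYZ) ⊢ (t, 221, YYYZ) ⊢ (t, 21, YYYZ) ⊢ (t, 1, YYYZ) ⊢ (s, ε, YYYZ)
All input consumed; stack is YYYZ, not empty, and no further ε-move applies.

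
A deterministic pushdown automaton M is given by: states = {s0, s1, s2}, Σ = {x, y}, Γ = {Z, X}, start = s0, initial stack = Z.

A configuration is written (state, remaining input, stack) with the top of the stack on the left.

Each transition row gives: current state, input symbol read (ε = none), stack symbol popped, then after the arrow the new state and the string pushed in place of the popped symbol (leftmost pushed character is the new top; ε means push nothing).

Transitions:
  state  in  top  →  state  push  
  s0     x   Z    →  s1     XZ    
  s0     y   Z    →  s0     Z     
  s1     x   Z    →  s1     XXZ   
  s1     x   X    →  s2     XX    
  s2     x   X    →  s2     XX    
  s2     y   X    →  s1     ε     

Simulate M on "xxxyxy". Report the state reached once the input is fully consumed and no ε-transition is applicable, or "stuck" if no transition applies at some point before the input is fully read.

s1

(s0, xxxyxy, Z)
  read x, top Z: go to s1, push XZ → (s1, xxyxy, XZ)
  read x, top X: go to s2, push XX → (s2, xyxy, XXZ)
  read x, top X: go to s2, push XX → (s2, yxy, XXXZ)
  read y, top X: go to s1, push ε → (s1, xy, XXZ)
  read x, top X: go to s2, push XX → (s2, y, XXXZ)
  read y, top X: go to s1, push ε → (s1, ε, XXZ)
All input consumed; M is in state s1.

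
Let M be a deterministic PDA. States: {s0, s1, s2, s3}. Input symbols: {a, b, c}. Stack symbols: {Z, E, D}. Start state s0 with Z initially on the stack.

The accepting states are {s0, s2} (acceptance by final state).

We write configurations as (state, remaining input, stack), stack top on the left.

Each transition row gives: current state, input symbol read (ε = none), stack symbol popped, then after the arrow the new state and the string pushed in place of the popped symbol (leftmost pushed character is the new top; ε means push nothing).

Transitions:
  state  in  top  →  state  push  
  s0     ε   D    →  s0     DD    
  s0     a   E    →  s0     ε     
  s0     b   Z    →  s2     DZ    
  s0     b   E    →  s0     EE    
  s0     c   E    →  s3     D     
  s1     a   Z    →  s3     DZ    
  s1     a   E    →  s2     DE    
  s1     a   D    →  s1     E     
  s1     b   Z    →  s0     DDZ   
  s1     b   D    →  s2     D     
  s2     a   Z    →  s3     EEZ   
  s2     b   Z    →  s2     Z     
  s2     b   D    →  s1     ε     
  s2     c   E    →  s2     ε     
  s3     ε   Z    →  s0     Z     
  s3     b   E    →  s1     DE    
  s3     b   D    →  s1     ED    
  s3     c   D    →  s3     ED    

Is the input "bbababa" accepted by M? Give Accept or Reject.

Accept

(s0, bbababa, Z)
  read b, top Z: go to s2, push DZ → (s2, bababa, DZ)
  read b, top D: go to s1, push ε → (s1, ababa, Z)
  read a, top Z: go to s3, push DZ → (s3, baba, DZ)
  read b, top D: go to s1, push ED → (s1, aba, EDZ)
  read a, top E: go to s2, push DE → (s2, ba, DEDZ)
  read b, top D: go to s1, push ε → (s1, a, EDZ)
  read a, top E: go to s2, push DE → (s2, ε, DEDZ)
All input consumed; state s2 ∈ F.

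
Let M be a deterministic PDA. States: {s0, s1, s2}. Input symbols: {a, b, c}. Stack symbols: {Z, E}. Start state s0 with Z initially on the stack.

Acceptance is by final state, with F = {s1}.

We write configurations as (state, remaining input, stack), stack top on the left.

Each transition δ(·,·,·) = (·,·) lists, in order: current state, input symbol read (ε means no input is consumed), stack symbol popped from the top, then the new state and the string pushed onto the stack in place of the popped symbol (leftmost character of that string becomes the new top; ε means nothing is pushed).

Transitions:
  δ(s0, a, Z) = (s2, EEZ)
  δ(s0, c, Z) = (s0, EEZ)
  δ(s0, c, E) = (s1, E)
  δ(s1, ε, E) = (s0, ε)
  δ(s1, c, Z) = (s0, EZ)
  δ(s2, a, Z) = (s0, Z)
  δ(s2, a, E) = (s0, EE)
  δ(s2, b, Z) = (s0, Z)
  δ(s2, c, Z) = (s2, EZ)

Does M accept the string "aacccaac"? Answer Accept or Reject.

Accept

(s0, aacccaac, Z)
  read a, top Z: go to s2, push EEZ → (s2, acccaac, EEZ)
  read a, top E: go to s0, push EE → (s0, cccaac, EEEZ)
  read c, top E: go to s1, push E → (s1, ccaac, EEEZ)
  ε-move, top E: go to s0, push ε → (s0, ccaac, EEZ)
  read c, top E: go to s1, push E → (s1, caac, EEZ)
  ε-move, top E: go to s0, push ε → (s0, caac, EZ)
  read c, top E: go to s1, push E → (s1, aac, EZ)
  ε-move, top E: go to s0, push ε → (s0, aac, Z)
  read a, top Z: go to s2, push EEZ → (s2, ac, EEZ)
  read a, top E: go to s0, push EE → (s0, c, EEEZ)
  read c, top E: go to s1, push E → (s1, ε, EEEZ)
All input consumed; state s1 ∈ F.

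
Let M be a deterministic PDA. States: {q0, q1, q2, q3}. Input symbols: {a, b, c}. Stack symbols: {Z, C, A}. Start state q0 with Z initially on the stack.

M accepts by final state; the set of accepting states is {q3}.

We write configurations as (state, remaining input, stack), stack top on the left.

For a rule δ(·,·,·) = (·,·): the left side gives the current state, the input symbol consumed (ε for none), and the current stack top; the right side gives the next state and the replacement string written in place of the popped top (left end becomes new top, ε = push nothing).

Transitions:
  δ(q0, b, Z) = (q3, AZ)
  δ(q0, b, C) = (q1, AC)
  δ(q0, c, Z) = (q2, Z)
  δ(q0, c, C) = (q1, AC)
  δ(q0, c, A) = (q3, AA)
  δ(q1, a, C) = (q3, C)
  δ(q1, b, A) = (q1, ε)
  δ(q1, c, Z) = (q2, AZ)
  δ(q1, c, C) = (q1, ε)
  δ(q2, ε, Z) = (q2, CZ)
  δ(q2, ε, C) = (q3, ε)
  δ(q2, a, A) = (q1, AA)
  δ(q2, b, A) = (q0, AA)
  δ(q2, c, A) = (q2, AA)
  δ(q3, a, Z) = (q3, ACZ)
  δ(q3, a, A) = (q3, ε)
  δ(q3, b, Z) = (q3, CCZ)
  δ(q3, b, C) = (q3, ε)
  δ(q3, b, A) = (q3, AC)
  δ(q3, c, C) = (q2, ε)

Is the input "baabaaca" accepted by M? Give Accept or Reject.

Reject

(q0, baabaaca, Z)
  read b, top Z: go to q3, push AZ → (q3, aabaaca, AZ)
  read a, top A: go to q3, push ε → (q3, abaaca, Z)
  read a, top Z: go to q3, push ACZ → (q3, baaca, ACZ)
  read b, top A: go to q3, push AC → (q3, aaca, ACCZ)
  read a, top A: go to q3, push ε → (q3, aca, CCZ)
No transition applies at (q3, aca, CCZ); input not fully consumed.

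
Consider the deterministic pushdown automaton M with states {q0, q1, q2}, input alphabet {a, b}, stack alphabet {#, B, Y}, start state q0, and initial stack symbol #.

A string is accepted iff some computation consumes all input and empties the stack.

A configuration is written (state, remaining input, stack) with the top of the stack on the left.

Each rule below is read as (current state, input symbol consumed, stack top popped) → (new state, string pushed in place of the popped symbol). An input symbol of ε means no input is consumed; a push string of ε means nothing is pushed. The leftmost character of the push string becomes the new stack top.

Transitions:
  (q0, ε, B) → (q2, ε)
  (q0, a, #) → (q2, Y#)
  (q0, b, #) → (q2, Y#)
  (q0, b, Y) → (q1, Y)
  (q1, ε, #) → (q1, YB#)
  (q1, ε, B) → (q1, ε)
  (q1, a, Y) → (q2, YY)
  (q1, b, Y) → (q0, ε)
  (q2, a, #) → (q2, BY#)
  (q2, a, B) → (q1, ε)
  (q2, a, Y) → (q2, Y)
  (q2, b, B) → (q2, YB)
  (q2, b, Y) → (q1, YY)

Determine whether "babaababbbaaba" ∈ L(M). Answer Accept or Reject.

Reject

(q0, babaababbbaaba, #)
  read b, top #: go to q2, push Y# → (q2, abaababbbaaba, Y#)
  read a, top Y: go to q2, push Y → (q2, baababbbaaba, Y#)
  read b, top Y: go to q1, push YY → (q1, aababbbaaba, YY#)
  read a, top Y: go to q2, push YY → (q2, ababbbaaba, YYY#)
  read a, top Y: go to q2, push Y → (q2, babbbaaba, YYY#)
  read b, top Y: go to q1, push YY → (q1, abbbaaba, YYYY#)
  read a, top Y: go to q2, push YY → (q2, bbbaaba, YYYYY#)
  read b, top Y: go to q1, push YY → (q1, bbaaba, YYYYYY#)
  read b, top Y: go to q0, push ε → (q0, baaba, YYYYY#)
  read b, top Y: go to q1, push Y → (q1, aaba, YYYYY#)
  read a, top Y: go to q2, push YY → (q2, aba, YYYYYY#)
  read a, top Y: go to q2, push Y → (q2, ba, YYYYYY#)
  read b, top Y: go to q1, push YY → (q1, a, YYYYYYY#)
  read a, top Y: go to q2, push YY → (q2, ε, YYYYYYYY#)
All input consumed; stack is YYYYYYYY#, not empty, and no further ε-move applies.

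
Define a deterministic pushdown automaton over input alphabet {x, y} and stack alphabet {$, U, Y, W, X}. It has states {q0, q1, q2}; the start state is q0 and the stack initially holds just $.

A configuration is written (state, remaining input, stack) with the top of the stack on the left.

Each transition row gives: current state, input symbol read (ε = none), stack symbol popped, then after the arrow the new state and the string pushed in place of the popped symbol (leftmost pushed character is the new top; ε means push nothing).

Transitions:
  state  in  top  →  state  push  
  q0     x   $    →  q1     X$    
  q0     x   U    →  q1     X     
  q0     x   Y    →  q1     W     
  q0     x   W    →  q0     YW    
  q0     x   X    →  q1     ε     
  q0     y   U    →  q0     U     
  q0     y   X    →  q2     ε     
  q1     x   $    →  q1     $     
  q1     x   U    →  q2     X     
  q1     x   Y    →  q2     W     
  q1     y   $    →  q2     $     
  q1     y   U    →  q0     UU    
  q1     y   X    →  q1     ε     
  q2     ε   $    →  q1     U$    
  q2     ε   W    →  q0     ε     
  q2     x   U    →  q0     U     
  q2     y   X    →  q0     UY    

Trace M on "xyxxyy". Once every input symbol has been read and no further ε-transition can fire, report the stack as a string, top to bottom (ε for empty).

(q0, xyxxyy, $) ⊢ (q1, yxxyy, X$) ⊢ (q1, xxyy, $) ⊢ (q1, xyy, $) ⊢ (q1, yy, $) ⊢ (q2, y, $) ⊢ (q1, y, U$) ⊢ (q0, ε, UU$)
All input consumed in state q0 with stack UU$.

UU$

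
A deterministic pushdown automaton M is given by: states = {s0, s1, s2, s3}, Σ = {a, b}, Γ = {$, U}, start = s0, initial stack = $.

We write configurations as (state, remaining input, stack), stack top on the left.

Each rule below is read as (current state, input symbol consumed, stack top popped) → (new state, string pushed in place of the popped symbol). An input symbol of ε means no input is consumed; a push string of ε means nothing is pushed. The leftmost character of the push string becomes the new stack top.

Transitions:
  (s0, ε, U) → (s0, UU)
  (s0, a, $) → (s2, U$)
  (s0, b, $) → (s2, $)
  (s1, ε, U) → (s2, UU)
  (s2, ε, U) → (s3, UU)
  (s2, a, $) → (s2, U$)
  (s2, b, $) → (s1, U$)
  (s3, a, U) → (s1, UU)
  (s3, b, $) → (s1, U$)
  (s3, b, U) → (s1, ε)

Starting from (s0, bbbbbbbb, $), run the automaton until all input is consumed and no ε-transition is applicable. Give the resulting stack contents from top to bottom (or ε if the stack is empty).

(s0, bbbbbbbb, $)
  read b, top $: go to s2, push $ → (s2, bbbbbbb, $)
  read b, top $: go to s1, push U$ → (s1, bbbbbb, U$)
  ε-move, top U: go to s2, push UU → (s2, bbbbbb, UU$)
  ε-move, top U: go to s3, push UU → (s3, bbbbbb, UUU$)
  read b, top U: go to s1, push ε → (s1, bbbbb, UU$)
  ε-move, top U: go to s2, push UU → (s2, bbbbb, UUU$)
  ε-move, top U: go to s3, push UU → (s3, bbbbb, UUUU$)
  read b, top U: go to s1, push ε → (s1, bbbb, UUU$)
  ε-move, top U: go to s2, push UU → (s2, bbbb, UUUU$)
  ε-move, top U: go to s3, push UU → (s3, bbbb, UUUUU$)
  read b, top U: go to s1, push ε → (s1, bbb, UUUU$)
  ε-move, top U: go to s2, push UU → (s2, bbb, UUUUU$)
  ε-move, top U: go to s3, push UU → (s3, bbb, UUUUUU$)
  read b, top U: go to s1, push ε → (s1, bb, UUUUU$)
  ε-move, top U: go to s2, push UU → (s2, bb, UUUUUU$)
  ε-move, top U: go to s3, push UU → (s3, bb, UUUUUUU$)
  read b, top U: go to s1, push ε → (s1, b, UUUUUU$)
  ε-move, top U: go to s2, push UU → (s2, b, UUUUUUU$)
  ε-move, top U: go to s3, push UU → (s3, b, UUUUUUUU$)
  read b, top U: go to s1, push ε → (s1, ε, UUUUUUU$)
  ε-move, top U: go to s2, push UU → (s2, ε, UUUUUUUU$)
  ε-move, top U: go to s3, push UU → (s3, ε, UUUUUUUUU$)
All input consumed in state s3 with stack UUUUUUUUU$.

UUUUUUUUU$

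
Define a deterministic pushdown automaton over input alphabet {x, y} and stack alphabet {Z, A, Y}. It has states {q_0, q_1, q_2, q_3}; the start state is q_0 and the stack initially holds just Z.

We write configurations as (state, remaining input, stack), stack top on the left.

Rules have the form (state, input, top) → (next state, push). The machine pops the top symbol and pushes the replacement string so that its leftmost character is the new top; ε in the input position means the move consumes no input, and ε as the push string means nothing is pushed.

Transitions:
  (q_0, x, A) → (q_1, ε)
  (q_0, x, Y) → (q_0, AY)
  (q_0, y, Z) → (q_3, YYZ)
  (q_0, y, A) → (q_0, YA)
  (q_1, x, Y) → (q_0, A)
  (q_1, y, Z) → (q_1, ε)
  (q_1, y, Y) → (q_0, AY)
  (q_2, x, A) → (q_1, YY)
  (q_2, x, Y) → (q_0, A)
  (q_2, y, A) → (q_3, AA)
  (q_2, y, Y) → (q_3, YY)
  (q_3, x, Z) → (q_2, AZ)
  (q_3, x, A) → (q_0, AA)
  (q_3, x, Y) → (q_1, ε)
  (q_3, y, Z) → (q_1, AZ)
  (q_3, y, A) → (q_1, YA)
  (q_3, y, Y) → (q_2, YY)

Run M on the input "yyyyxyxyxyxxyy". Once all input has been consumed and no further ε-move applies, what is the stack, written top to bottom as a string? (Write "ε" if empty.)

(q_0, yyyyxyxyxyxxyy, Z)
  read y, top Z: go to q_3, push YYZ → (q_3, yyyxyxyxyxxyy, YYZ)
  read y, top Y: go to q_2, push YY → (q_2, yyxyxyxyxxyy, YYYZ)
  read y, top Y: go to q_3, push YY → (q_3, yxyxyxyxxyy, YYYYZ)
  read y, top Y: go to q_2, push YY → (q_2, xyxyxyxxyy, YYYYYZ)
  read x, top Y: go to q_0, push A → (q_0, yxyxyxxyy, AYYYYZ)
  read y, top A: go to q_0, push YA → (q_0, xyxyxxyy, YAYYYYZ)
  read x, top Y: go to q_0, push AY → (q_0, yxyxxyy, AYAYYYYZ)
  read y, top A: go to q_0, push YA → (q_0, xyxxyy, YAYAYYYYZ)
  read x, top Y: go to q_0, push AY → (q_0, yxxyy, AYAYAYYYYZ)
  read y, top A: go to q_0, push YA → (q_0, xxyy, YAYAYAYYYYZ)
  read x, top Y: go to q_0, push AY → (q_0, xyy, AYAYAYAYYYYZ)
  read x, top A: go to q_1, push ε → (q_1, yy, YAYAYAYYYYZ)
  read y, top Y: go to q_0, push AY → (q_0, y, AYAYAYAYYYYZ)
  read y, top A: go to q_0, push YA → (q_0, ε, YAYAYAYAYYYYZ)
All input consumed in state q_0 with stack YAYAYAYAYYYYZ.

YAYAYAYAYYYYZ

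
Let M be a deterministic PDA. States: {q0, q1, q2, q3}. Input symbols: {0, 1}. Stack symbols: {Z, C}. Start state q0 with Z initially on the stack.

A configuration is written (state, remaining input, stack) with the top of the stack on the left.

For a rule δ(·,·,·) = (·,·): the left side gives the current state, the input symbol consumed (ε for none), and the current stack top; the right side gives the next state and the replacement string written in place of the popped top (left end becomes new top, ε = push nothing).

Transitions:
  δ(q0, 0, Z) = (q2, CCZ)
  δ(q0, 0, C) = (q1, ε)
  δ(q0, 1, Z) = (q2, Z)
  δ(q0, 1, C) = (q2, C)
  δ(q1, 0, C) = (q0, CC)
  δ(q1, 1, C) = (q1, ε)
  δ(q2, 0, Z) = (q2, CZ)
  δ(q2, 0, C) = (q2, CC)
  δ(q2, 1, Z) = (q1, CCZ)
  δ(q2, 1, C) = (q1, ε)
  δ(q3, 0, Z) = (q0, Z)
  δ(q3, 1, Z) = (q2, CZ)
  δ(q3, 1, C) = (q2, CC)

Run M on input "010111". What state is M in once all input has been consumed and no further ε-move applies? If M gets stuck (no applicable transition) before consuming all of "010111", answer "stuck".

q1

(q0, 010111, Z) ⊢ (q2, 10111, CCZ) ⊢ (q1, 0111, CZ) ⊢ (q0, 111, CCZ) ⊢ (q2, 11, CCZ) ⊢ (q1, 1, CZ) ⊢ (q1, ε, Z)
All input consumed; M is in state q1.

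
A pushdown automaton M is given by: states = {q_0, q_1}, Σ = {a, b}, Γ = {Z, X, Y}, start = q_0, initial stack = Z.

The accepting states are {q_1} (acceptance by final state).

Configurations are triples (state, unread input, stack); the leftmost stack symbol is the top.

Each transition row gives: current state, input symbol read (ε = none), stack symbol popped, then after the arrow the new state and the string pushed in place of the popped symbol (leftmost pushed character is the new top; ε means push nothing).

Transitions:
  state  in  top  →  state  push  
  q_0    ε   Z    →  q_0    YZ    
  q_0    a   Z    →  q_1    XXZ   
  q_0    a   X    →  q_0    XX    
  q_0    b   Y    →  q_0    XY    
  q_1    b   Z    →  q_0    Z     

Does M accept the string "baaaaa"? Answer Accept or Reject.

Reject

No computation consumes all input and reaches a final state.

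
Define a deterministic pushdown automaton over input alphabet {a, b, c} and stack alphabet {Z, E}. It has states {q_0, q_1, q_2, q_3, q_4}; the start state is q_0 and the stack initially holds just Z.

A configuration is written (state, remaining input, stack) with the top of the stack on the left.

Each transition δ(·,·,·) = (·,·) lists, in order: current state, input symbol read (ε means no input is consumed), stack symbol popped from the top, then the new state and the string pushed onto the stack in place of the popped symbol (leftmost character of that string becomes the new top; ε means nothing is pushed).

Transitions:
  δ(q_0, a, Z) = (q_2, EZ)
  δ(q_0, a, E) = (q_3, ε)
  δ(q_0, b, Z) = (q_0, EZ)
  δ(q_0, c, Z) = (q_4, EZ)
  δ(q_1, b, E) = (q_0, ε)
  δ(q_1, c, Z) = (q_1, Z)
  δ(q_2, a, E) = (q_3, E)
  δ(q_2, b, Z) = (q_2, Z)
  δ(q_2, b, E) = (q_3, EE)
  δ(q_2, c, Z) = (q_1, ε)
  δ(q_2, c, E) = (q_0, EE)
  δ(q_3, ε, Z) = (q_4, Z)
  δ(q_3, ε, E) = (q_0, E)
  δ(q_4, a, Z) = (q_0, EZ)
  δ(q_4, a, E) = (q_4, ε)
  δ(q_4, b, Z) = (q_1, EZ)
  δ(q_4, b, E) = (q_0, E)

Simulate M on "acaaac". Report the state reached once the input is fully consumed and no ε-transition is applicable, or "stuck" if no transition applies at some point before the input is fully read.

stuck

(q_0, acaaac, Z)
  read a, top Z: go to q_2, push EZ → (q_2, caaac, EZ)
  read c, top E: go to q_0, push EE → (q_0, aaac, EEZ)
  read a, top E: go to q_3, push ε → (q_3, aac, EZ)
  ε-move, top E: go to q_0, push E → (q_0, aac, EZ)
  read a, top E: go to q_3, push ε → (q_3, ac, Z)
  ε-move, top Z: go to q_4, push Z → (q_4, ac, Z)
  read a, top Z: go to q_0, push EZ → (q_0, c, EZ)
No transition for (q_0, c, top E); M blocks with input c remaining.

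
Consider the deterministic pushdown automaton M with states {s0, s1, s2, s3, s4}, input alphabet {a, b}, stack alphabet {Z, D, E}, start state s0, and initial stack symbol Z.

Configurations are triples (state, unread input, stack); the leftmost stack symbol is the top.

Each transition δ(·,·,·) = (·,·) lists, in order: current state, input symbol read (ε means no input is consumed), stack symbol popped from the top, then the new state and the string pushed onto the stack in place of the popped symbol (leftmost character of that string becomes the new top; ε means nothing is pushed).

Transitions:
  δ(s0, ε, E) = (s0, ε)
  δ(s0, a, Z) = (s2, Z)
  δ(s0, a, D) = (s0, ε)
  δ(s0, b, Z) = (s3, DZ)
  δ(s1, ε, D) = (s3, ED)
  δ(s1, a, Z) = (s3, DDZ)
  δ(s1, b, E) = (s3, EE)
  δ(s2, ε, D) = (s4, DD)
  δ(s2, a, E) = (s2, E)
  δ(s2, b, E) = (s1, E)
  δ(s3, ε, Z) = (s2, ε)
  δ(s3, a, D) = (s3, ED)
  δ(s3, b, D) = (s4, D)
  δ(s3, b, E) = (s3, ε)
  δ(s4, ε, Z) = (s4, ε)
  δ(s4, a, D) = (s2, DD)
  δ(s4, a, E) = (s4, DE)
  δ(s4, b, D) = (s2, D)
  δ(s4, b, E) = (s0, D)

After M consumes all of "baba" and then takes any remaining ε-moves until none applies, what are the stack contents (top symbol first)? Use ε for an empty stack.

EDZ

(s0, baba, Z) ⊢ (s3, aba, DZ) ⊢ (s3, ba, EDZ) ⊢ (s3, a, DZ) ⊢ (s3, ε, EDZ)
All input consumed in state s3 with stack EDZ.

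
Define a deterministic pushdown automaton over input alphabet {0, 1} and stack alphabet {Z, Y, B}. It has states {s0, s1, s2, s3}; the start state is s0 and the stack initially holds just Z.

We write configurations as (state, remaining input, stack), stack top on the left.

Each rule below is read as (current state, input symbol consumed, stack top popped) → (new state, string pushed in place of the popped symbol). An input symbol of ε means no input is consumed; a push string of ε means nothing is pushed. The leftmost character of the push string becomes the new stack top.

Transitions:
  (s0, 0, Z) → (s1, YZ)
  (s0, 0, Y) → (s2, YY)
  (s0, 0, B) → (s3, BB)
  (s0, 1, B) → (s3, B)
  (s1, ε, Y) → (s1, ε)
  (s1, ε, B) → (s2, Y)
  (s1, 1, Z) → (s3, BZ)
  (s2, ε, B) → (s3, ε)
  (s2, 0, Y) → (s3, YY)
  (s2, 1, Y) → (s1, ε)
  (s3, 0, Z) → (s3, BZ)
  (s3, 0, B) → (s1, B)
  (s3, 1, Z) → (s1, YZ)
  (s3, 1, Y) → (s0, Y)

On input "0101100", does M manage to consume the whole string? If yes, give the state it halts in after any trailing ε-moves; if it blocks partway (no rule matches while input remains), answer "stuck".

(s0, 0101100, Z) ⊢ (s1, 101100, YZ) ⊢ (s1, 101100, Z) ⊢ (s3, 01100, BZ) ⊢ (s1, 1100, BZ) ⊢ (s2, 1100, YZ) ⊢ (s1, 100, Z) ⊢ (s3, 00, BZ) ⊢ (s1, 0, BZ) ⊢ (s2, 0, YZ) ⊢ (s3, ε, YYZ)
All input consumed; M is in state s3.

s3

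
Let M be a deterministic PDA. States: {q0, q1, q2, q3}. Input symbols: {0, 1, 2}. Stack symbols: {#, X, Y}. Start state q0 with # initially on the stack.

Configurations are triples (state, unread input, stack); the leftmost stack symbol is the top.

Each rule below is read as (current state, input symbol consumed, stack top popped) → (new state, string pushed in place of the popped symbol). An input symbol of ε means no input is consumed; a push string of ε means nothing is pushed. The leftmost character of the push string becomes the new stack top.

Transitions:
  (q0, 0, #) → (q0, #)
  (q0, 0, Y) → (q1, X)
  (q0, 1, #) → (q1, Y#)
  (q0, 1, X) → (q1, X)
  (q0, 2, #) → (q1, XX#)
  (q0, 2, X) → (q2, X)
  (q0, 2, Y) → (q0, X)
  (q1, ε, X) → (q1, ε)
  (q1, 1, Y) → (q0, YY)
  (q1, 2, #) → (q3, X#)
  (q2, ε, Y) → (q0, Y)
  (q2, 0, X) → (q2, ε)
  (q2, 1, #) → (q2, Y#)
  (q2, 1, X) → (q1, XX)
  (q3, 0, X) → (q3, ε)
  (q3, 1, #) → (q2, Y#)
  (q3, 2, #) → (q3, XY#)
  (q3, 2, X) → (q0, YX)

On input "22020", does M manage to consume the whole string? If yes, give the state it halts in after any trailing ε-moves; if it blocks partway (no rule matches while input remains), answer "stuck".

q3

(q0, 22020, #) ⊢ (q1, 2020, XX#) ⊢ (q1, 2020, X#) ⊢ (q1, 2020, #) ⊢ (q3, 020, X#) ⊢ (q3, 20, #) ⊢ (q3, 0, XY#) ⊢ (q3, ε, Y#)
All input consumed; M is in state q3.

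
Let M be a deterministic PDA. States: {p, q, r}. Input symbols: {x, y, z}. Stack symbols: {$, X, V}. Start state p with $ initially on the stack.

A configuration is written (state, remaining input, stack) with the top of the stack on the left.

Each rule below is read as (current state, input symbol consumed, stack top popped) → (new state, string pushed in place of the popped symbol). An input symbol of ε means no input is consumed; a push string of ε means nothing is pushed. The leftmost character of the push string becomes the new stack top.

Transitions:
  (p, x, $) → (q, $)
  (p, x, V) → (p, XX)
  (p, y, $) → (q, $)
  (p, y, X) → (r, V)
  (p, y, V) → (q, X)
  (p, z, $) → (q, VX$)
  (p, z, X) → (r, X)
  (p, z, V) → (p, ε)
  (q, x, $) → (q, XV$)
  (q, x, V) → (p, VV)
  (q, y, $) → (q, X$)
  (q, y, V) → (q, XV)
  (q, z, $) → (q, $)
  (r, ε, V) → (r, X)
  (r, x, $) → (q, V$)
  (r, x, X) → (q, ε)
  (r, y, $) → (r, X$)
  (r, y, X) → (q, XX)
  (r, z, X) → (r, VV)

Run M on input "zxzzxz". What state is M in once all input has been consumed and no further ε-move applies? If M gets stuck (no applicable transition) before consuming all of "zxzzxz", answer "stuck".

(p, zxzzxz, $) ⊢ (q, xzzxz, VX$) ⊢ (p, zzxz, VVX$) ⊢ (p, zxz, VX$) ⊢ (p, xz, X$)
No transition for (p, x, top X); M blocks with input xz remaining.

stuck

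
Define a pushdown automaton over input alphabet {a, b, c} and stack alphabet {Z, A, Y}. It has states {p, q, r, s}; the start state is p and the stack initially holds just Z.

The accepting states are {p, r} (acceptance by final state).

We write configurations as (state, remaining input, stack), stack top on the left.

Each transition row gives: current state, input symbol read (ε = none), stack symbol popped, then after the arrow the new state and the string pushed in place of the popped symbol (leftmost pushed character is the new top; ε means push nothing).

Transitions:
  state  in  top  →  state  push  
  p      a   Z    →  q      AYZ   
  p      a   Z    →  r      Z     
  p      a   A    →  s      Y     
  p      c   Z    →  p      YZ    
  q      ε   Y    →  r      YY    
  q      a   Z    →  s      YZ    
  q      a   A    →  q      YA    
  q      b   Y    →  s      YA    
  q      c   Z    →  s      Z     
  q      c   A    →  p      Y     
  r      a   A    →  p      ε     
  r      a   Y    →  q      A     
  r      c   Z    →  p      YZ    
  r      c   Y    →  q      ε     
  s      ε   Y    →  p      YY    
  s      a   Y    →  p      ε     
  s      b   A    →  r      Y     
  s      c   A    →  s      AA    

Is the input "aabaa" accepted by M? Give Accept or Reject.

Accept

One accepting computation: (p, aabaa, Z) ⊢ (q, abaa, AYZ) ⊢ (q, baa, YAYZ) ⊢ (s, aa, YAAYZ) ⊢ (p, a, AAYZ) ⊢ (s, ε, YAYZ) ⊢ (p, ε, YYAYZ)
All input consumed and state p ∈ F.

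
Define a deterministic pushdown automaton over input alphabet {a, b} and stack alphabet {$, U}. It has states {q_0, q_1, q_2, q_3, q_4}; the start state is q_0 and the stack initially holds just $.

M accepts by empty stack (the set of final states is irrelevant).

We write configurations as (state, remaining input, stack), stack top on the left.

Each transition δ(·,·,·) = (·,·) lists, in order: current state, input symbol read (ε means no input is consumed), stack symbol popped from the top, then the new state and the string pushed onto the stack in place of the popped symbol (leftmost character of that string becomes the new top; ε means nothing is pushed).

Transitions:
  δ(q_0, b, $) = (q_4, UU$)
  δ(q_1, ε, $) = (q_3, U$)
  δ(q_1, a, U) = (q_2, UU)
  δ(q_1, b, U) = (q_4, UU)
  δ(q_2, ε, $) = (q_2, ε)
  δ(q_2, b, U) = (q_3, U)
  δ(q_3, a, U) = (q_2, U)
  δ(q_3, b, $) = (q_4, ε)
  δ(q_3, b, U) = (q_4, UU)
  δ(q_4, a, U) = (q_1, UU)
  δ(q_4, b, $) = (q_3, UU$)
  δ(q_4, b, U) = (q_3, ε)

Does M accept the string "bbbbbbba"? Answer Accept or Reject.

(q_0, bbbbbbba, $) ⊢ (q_4, bbbbbba, UU$) ⊢ (q_3, bbbbba, U$) ⊢ (q_4, bbbba, UU$) ⊢ (q_3, bbba, U$) ⊢ (q_4, bba, UU$) ⊢ (q_3, ba, U$) ⊢ (q_4, a, UU$) ⊢ (q_1, ε, UUU$)
All input consumed; stack is UUU$, not empty, and no further ε-move applies.

Reject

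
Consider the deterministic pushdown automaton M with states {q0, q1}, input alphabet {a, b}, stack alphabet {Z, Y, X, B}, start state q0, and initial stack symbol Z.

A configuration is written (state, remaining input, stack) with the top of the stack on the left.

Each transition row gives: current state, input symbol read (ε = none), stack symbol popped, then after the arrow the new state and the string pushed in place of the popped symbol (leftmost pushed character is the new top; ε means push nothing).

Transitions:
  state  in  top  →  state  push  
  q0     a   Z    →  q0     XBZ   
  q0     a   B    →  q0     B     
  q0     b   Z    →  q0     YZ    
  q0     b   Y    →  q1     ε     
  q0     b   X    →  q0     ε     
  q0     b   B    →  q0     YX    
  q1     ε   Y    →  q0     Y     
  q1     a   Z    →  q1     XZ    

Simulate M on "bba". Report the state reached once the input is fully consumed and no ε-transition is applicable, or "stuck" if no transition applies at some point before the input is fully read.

q1

(q0, bba, Z)
  read b, top Z: go to q0, push YZ → (q0, ba, YZ)
  read b, top Y: go to q1, push ε → (q1, a, Z)
  read a, top Z: go to q1, push XZ → (q1, ε, XZ)
All input consumed; M is in state q1.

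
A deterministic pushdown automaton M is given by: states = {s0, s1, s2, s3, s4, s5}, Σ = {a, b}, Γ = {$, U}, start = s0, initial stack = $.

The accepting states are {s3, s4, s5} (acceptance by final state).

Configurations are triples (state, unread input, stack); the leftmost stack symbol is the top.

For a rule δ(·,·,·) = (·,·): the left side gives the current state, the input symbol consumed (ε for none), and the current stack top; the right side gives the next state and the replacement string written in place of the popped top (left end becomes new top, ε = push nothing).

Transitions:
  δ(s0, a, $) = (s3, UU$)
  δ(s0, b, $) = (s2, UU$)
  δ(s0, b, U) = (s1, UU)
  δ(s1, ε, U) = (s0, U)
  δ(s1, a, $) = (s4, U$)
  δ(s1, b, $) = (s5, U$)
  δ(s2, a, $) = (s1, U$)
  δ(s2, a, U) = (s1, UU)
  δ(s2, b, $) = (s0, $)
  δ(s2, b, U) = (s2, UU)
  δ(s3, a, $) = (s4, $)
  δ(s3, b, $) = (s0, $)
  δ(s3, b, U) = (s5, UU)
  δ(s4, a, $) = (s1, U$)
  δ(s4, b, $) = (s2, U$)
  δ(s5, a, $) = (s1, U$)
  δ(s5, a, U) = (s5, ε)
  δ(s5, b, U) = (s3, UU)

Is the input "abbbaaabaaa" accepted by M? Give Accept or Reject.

Reject

(s0, abbbaaabaaa, $)
  read a, top $: go to s3, push UU$ → (s3, bbbaaabaaa, UU$)
  read b, top U: go to s5, push UU → (s5, bbaaabaaa, UUU$)
  read b, top U: go to s3, push UU → (s3, baaabaaa, UUUU$)
  read b, top U: go to s5, push UU → (s5, aaabaaa, UUUUU$)
  read a, top U: go to s5, push ε → (s5, aabaaa, UUUU$)
  read a, top U: go to s5, push ε → (s5, abaaa, UUU$)
  read a, top U: go to s5, push ε → (s5, baaa, UU$)
  read b, top U: go to s3, push UU → (s3, aaa, UUU$)
No transition applies at (s3, aaa, UUU$); input not fully consumed.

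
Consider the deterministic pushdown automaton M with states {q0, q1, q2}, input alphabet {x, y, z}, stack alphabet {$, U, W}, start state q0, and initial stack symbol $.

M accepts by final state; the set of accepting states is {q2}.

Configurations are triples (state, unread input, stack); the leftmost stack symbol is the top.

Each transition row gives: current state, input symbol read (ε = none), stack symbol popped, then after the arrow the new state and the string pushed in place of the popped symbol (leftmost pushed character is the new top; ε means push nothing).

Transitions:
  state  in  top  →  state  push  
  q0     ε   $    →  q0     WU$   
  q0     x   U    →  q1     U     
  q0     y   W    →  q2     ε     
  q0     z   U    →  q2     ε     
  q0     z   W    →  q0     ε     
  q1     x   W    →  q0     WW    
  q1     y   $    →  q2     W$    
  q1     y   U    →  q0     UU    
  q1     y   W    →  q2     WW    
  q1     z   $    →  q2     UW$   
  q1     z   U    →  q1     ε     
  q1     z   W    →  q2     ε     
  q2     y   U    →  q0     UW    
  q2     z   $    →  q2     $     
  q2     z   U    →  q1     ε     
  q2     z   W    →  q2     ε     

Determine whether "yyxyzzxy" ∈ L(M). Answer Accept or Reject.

(q0, yyxyzzxy, $) ⊢ (q0, yyxyzzxy, WU$) ⊢ (q2, yxyzzxy, U$) ⊢ (q0, xyzzxy, UW$) ⊢ (q1, yzzxy, UW$) ⊢ (q0, zzxy, UUW$) ⊢ (q2, zxy, UW$) ⊢ (q1, xy, W$) ⊢ (q0, y, WW$) ⊢ (q2, ε, W$)
All input consumed; state q2 ∈ F.

Accept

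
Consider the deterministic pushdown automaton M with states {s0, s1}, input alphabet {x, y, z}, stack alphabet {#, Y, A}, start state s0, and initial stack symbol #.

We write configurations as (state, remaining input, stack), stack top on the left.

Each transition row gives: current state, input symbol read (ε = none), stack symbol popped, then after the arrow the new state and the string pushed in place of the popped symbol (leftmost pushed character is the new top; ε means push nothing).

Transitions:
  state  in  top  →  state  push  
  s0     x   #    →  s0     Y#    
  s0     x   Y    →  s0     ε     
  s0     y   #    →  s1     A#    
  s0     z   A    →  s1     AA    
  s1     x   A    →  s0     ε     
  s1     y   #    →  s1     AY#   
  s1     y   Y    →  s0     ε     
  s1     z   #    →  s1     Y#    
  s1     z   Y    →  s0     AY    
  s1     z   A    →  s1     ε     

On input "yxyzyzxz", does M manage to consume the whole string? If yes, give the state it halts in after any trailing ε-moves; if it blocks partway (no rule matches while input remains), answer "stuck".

stuck

(s0, yxyzyzxz, #)
  read y, top #: go to s1, push A# → (s1, xyzyzxz, A#)
  read x, top A: go to s0, push ε → (s0, yzyzxz, #)
  read y, top #: go to s1, push A# → (s1, zyzxz, A#)
  read z, top A: go to s1, push ε → (s1, yzxz, #)
  read y, top #: go to s1, push AY# → (s1, zxz, AY#)
  read z, top A: go to s1, push ε → (s1, xz, Y#)
No transition for (s1, x, top Y); M blocks with input xz remaining.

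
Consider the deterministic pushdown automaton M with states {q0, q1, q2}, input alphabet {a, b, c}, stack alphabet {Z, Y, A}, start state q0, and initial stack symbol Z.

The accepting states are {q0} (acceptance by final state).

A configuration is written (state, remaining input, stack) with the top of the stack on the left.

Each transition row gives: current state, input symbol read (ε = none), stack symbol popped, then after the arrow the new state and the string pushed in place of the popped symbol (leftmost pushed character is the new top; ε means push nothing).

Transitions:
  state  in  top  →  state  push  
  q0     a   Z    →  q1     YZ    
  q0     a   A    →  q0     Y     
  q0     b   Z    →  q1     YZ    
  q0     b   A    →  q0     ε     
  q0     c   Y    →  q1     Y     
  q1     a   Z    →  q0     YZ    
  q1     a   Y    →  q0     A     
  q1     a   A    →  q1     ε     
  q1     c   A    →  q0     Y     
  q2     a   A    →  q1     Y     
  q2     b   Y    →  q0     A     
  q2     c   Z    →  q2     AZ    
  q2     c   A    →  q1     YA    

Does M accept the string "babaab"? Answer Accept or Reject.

(q0, babaab, Z) ⊢ (q1, abaab, YZ) ⊢ (q0, baab, AZ) ⊢ (q0, aab, Z) ⊢ (q1, ab, YZ) ⊢ (q0, b, AZ) ⊢ (q0, ε, Z)
All input consumed; state q0 ∈ F.

Accept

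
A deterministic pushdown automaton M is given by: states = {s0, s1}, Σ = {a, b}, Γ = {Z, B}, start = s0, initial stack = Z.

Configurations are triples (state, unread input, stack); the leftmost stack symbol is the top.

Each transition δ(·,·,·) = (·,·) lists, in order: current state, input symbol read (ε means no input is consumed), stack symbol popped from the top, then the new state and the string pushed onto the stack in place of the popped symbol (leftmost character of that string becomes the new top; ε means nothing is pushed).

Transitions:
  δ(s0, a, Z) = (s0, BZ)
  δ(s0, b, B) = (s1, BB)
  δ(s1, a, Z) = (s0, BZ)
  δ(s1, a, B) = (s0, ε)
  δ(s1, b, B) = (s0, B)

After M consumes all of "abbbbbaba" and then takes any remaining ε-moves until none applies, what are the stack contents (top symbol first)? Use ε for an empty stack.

BBBZ

(s0, abbbbbaba, Z) ⊢ (s0, bbbbbaba, BZ) ⊢ (s1, bbbbaba, BBZ) ⊢ (s0, bbbaba, BBZ) ⊢ (s1, bbaba, BBBZ) ⊢ (s0, baba, BBBZ) ⊢ (s1, aba, BBBBZ) ⊢ (s0, ba, BBBZ) ⊢ (s1, a, BBBBZ) ⊢ (s0, ε, BBBZ)
All input consumed in state s0 with stack BBBZ.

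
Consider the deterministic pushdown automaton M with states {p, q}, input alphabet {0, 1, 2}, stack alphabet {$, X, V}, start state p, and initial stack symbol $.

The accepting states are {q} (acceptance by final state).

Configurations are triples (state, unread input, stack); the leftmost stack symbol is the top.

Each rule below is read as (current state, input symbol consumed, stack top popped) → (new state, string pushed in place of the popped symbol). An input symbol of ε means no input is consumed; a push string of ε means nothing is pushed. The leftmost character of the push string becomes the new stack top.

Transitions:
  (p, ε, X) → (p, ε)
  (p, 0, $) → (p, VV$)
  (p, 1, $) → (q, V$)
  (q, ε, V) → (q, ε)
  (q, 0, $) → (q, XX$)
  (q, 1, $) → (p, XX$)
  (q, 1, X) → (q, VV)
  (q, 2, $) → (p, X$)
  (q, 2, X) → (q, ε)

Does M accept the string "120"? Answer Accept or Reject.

Reject

(p, 120, $)
  read 1, top $: go to q, push V$ → (q, 20, V$)
  ε-move, top V: go to q, push ε → (q, 20, $)
  read 2, top $: go to p, push X$ → (p, 0, X$)
  ε-move, top X: go to p, push ε → (p, 0, $)
  read 0, top $: go to p, push VV$ → (p, ε, VV$)
All input consumed; state p ∉ F and no further ε-move applies.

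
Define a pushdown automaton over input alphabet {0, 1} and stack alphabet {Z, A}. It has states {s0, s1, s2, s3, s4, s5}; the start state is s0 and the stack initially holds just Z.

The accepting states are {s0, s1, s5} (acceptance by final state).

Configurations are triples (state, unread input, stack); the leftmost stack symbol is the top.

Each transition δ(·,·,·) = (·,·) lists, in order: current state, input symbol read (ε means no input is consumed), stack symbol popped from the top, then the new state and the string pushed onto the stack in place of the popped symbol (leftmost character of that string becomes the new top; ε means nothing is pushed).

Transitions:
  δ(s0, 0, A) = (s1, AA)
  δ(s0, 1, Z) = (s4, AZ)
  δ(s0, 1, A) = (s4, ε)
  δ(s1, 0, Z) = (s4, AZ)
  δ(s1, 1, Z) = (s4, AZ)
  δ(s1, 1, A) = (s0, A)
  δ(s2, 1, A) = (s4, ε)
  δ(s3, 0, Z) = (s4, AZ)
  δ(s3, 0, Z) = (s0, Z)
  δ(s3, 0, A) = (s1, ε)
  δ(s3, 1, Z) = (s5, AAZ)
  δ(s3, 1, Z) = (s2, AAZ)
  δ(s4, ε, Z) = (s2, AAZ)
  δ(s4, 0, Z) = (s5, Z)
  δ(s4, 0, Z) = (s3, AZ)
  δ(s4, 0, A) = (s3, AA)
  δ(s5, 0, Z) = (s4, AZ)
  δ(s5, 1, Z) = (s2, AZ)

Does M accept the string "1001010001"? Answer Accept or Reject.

No computation consumes all input and reaches a final state.

Reject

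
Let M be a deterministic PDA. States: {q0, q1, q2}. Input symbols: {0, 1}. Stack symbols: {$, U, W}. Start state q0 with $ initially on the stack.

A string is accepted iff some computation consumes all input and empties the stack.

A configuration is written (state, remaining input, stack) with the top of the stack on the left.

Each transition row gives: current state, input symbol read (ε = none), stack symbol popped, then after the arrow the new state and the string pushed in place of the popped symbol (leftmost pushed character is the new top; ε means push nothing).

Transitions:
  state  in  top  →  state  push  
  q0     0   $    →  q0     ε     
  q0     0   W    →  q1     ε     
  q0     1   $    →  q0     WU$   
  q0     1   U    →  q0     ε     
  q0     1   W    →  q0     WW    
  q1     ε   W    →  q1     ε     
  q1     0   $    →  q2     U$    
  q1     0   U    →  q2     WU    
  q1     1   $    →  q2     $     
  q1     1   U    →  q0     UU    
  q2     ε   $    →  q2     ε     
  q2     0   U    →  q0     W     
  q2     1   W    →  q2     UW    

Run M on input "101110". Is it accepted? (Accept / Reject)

(q0, 101110, $) ⊢ (q0, 01110, WU$) ⊢ (q1, 1110, U$) ⊢ (q0, 110, UU$) ⊢ (q0, 10, U$) ⊢ (q0, 0, $) ⊢ (q0, ε, ε)
All input consumed and the stack is empty.

Accept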